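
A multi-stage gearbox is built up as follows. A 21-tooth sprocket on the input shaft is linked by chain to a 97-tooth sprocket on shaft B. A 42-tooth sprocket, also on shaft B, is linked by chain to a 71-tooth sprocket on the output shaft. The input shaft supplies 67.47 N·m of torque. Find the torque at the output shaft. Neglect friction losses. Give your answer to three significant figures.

527 N·m

After the chain (97/21): 67.47 × 4.619 = 311.65 N·m
After the chain (71/42): 311.65 × 1.6905 = 526.83 N·m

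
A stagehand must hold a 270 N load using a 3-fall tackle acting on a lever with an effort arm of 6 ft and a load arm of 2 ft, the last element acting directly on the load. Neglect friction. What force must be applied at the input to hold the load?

30 N

Block-and-tackle MA = number of supporting rope parts = 3.
Lever MA = effort arm / load arm = 6/2 = 3.
Combined ideal MA = 3 × 3 = 9.
Effort = load / MA = 270 / 9 = 30 N.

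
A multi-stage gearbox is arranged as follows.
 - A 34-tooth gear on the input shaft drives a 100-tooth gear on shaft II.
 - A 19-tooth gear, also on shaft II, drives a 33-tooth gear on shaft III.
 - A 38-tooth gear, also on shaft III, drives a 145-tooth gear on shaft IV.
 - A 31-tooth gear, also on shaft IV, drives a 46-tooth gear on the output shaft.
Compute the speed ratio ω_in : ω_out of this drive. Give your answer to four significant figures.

Each stage contributes driven/driver: gear mesh 100/34 = 2.9412, gear mesh 33/19 = 1.7368, gear mesh 145/38 = 3.8158, gear mesh 46/31 = 1.4839.
Overall: 2.9412 × 1.7368 × 3.8158 × 1.4839 = 28.924.

28.92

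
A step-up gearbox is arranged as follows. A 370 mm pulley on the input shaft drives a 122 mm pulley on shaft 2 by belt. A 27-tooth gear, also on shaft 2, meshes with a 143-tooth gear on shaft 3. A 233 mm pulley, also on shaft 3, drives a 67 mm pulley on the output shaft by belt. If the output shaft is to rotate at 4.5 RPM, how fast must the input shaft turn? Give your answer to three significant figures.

Overall ratio R = 0.32973 × 5.2963 × 0.28755 = 0.50217.
Required input speed = output speed × R = 4.5 × 0.50217 = 2.2598 RPM.

2.26 RPM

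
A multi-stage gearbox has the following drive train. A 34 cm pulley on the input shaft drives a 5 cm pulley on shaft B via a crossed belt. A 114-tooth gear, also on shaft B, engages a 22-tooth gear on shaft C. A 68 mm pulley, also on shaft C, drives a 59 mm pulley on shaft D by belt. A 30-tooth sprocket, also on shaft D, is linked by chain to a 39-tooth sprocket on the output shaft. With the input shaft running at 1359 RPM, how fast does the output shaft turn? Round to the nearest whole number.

42455 RPM

belt 5/34 = 0.14706 → 1359/0.14706 = 9241.2 RPM
gear mesh 22/114 = 0.19298 → 9241.2/0.19298 = 47886 RPM
belt 59/68 = 0.86765 → 47886/0.86765 = 55191 RPM
chain 39/30 = 1.3 → 55191/1.3 = 42455 RPM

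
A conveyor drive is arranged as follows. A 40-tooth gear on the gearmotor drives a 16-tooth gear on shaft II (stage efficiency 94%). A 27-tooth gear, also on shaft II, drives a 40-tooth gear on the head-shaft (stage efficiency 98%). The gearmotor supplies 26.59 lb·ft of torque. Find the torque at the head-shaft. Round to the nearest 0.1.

14.5 lb·ft

Gear mesh: ratio = 16/40 = 0.4; torque at shaft II = 26.59 × 0.4 × 0.94 = 9.9978 lb·ft.
Gear mesh: ratio = 40/27 = 1.4815; torque at the head-shaft = 9.9978 × 1.4815 × 0.98 = 14.515 lb·ft.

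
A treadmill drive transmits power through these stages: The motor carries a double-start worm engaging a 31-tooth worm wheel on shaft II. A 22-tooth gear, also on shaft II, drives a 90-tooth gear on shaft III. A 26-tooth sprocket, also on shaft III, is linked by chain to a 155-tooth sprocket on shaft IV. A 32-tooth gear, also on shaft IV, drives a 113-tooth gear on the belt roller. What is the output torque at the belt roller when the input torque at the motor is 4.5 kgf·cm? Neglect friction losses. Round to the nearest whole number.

After the worm (31/2): 4.5 × 15.5 = 69.75 kgf·cm
After the gear mesh (90/22): 69.75 × 4.0909 = 285.34 kgf·cm
After the chain (155/26): 285.34 × 5.9615 = 1701.1 kgf·cm
After the gear mesh (113/32): 1701.1 × 3.5312 = 6006.9 kgf·cm

6007 kgf·cm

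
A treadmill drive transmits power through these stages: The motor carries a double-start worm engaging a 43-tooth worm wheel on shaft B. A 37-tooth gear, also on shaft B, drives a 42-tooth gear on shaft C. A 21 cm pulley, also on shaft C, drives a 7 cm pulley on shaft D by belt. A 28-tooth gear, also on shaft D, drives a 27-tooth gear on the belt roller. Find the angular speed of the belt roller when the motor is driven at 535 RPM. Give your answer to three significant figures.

Worm: ratio = 43/2 = 21.5, so shaft B turns at 535 / 21.5 = 24.884 RPM.
Gear mesh: ratio = 42/37 = 1.1351, so shaft C turns at 24.884 / 1.1351 = 21.921 RPM.
Belt: ratio = 7/21 = 0.33333, so shaft D turns at 21.921 / 0.33333 = 65.764 RPM.
Gear mesh: ratio = 27/28 = 0.96429, so the belt roller turns at 65.764 / 0.96429 = 68.2 RPM.

68.2 RPM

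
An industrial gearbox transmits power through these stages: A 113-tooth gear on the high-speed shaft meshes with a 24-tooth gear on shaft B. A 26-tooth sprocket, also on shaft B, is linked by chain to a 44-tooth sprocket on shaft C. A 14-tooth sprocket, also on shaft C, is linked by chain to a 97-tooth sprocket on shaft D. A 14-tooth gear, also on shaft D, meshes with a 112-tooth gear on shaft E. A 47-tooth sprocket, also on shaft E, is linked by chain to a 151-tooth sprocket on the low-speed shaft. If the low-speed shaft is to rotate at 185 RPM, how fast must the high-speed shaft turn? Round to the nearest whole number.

Overall ratio R = 0.21239 × 1.6923 × 6.9286 × 8 × 3.2128 = 64.007.
Required input speed = output speed × R = 185 × 64.007 = 11841 RPM.

11841 RPM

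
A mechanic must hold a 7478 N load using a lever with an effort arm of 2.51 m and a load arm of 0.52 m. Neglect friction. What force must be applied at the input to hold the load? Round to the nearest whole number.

Lever MA = effort arm / load arm = 2.51/0.52 = 4.8269.
Effort = load / MA = 7478 / 4.8269 = 1549.2 N.

1549 N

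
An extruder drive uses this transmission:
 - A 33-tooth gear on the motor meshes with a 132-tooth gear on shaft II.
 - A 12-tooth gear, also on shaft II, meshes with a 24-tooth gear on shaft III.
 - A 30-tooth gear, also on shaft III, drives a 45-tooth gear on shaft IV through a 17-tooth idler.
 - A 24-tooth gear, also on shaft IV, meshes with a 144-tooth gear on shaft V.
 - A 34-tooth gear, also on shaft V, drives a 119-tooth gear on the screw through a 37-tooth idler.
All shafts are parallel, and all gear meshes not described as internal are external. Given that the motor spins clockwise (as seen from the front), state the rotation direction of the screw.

the motor → shaft II: external mesh, 1 reversal → CCW.
shaft II → shaft III: external mesh, 1 reversal → CW.
shaft III → shaft IV: driver → idler → driven is 2 external meshes, 2 reversals → CW.
shaft IV → shaft V: external mesh, 1 reversal → CCW.
shaft V → the screw: driver → idler → driven is 2 external meshes, 2 reversals → CCW.
7 reversals in total — an odd number — so the screw turns opposite to the motor.

counterclockwise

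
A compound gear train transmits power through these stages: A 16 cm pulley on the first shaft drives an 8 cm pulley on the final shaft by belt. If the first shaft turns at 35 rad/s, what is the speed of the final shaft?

Belt: ratio = 8/16 = 0.5, so the final shaft turns at 35 / 0.5 = 70 rad/s.

70 rad/s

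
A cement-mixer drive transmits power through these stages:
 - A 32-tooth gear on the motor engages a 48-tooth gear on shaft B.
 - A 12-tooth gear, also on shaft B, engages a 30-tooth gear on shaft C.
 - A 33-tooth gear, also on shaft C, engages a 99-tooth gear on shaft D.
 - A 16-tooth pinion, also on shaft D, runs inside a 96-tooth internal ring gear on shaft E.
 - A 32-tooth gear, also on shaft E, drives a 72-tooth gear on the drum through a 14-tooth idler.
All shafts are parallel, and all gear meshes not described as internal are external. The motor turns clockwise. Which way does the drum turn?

the motor → shaft B: external mesh, 1 reversal → CCW.
shaft B → shaft C: external mesh, 1 reversal → CW.
shaft C → shaft D: external mesh, 1 reversal → CCW.
shaft D → shaft E: internal mesh, same direction → CCW.
shaft E → the drum: driver → idler → driven is 2 external meshes, 2 reversals → CCW.
5 reversals in total — an odd number — so the drum turns opposite to the motor.

anticlockwise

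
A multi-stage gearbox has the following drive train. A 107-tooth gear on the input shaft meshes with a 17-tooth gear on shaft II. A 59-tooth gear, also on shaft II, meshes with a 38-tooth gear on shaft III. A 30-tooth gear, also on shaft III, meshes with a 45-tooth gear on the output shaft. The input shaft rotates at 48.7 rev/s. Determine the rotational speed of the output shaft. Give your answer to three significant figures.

317 rev/s

the input shaft → shaft II (gear mesh, 17/107): 48.7 ÷ 0.15888 = 306.52 rev/s
shaft II → shaft III (gear mesh, 38/59): 306.52 ÷ 0.64407 = 475.92 rev/s
shaft III → the output shaft (gear mesh, 45/30): 475.92 ÷ 1.5 = 317.28 rev/s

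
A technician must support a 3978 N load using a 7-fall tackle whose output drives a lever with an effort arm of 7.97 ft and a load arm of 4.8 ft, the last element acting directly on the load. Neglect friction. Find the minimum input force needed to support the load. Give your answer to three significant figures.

Block-and-tackle MA = number of supporting rope parts = 7.
Lever MA = effort arm / load arm = 7.97/4.8 = 1.6604.
Combined ideal MA = 7 × 1.6604 = 11.623.
Effort = load / MA = 3978 / 11.623 = 342.25 N.

342 N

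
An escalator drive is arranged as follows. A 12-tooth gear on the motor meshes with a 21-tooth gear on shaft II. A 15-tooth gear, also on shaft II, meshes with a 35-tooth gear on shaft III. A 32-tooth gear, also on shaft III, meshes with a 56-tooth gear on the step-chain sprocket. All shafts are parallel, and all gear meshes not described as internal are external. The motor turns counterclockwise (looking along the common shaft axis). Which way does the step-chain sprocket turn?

the motor → shaft II: external mesh, 1 reversal → CW.
shaft II → shaft III: external mesh, 1 reversal → CCW.
shaft III → the step-chain sprocket: external mesh, 1 reversal → CW.
3 reversals in total — an odd number — so the step-chain sprocket turns opposite to the motor.

clockwise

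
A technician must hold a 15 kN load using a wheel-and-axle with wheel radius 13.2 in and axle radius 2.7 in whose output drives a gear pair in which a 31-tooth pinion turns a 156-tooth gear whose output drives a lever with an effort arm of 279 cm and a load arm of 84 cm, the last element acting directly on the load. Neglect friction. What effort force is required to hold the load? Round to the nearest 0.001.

Wheel-and-axle MA = R/r = 13.2/2.7 = 4.8889.
Gear pair MA = 156/31 = 5.0323.
Lever MA = effort arm / load arm = 279/84 = 3.3214.
Combined ideal MA = 4.8889 × 5.0323 × 3.3214 = 81.714.
Effort = load / MA = 15 / 81.714 = 0.18357 kN.

0.184 kN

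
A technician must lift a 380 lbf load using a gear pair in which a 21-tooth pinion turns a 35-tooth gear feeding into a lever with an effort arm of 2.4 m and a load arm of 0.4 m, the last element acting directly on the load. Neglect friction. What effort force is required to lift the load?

38 lbf

Gear pair MA = 35/21 = 1.6667.
Lever MA = effort arm / load arm = 2.4/0.4 = 6.
Combined ideal MA = 1.6667 × 6 = 10.
Effort = load / MA = 380 / 10 = 38 lbf.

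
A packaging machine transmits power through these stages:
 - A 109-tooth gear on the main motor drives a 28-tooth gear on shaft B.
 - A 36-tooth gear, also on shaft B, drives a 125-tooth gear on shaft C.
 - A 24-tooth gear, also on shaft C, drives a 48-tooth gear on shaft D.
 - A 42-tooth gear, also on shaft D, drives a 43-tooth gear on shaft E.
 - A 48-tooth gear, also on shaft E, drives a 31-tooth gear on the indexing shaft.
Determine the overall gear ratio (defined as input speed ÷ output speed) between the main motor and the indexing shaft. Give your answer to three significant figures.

Each stage contributes driven/driver: gear mesh 28/109 = 0.25688, gear mesh 125/36 = 3.4722, gear mesh 48/24 = 2, gear mesh 43/42 = 1.0238, gear mesh 31/48 = 0.64583.
Overall: 0.25688 × 3.4722 × 2 × 1.0238 × 0.64583 = 1.1795.

1.18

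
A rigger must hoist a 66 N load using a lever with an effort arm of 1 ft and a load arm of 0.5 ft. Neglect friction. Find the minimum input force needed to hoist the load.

Lever MA = effort arm / load arm = 1/0.5 = 2.
Effort = load / MA = 66 / 2 = 33 N.

33 N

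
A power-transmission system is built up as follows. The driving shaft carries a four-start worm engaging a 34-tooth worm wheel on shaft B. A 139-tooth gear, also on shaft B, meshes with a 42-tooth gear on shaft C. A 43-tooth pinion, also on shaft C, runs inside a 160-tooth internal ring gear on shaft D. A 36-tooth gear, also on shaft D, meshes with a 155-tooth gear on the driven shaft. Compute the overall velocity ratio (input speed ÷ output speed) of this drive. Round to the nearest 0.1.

41.1

Each stage contributes driven/driver: worm 34/4 = 8.5, gear mesh 42/139 = 0.30216, internal gear 160/43 = 3.7209, gear mesh 155/36 = 4.3056.
Overall: 8.5 × 0.30216 × 3.7209 × 4.3056 = 41.147.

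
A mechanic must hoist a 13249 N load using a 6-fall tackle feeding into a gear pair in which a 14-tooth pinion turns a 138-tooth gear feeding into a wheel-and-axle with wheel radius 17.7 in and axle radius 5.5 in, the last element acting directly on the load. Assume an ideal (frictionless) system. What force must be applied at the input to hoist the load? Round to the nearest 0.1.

69.6 N

Block-and-tackle MA = number of supporting rope parts = 6.
Gear pair MA = 138/14 = 9.8571.
Wheel-and-axle MA = R/r = 17.7/5.5 = 3.2182.
Combined ideal MA = 6 × 9.8571 × 3.2182 = 190.33.
Effort = load / MA = 13249 / 190.33 = 69.61 N.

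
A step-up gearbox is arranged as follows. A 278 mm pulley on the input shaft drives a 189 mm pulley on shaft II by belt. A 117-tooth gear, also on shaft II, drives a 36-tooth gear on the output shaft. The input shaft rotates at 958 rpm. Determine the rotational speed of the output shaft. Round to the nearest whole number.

belt 189/278 = 0.67986 → 958/0.67986 = 1409.1 rpm
gear mesh 36/117 = 0.30769 → 1409.1/0.30769 = 4579.6 rpm

4580 rpm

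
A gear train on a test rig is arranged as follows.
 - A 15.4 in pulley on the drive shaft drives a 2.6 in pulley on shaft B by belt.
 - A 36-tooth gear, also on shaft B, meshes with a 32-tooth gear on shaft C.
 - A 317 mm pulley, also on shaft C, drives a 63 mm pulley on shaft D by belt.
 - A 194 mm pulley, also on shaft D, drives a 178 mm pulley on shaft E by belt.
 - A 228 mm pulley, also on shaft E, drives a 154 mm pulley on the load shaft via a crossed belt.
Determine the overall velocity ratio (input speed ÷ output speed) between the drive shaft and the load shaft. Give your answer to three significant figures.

0.0185

Each stage contributes driven/driver: belt 2.6/15.4 = 0.16883, gear mesh 32/36 = 0.88889, belt 63/317 = 0.19874, belt 178/194 = 0.91753, belt 154/228 = 0.67544.
Overall: 0.16883 × 0.88889 × 0.19874 × 0.91753 × 0.67544 = 0.018484.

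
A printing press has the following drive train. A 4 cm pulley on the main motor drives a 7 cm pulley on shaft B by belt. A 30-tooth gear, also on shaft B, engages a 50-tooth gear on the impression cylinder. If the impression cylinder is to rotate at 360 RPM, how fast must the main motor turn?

1050 RPM

Overall ratio R = 1.75 × 1.6667 = 2.9167.
Required input speed = output speed × R = 360 × 2.9167 = 1050 RPM.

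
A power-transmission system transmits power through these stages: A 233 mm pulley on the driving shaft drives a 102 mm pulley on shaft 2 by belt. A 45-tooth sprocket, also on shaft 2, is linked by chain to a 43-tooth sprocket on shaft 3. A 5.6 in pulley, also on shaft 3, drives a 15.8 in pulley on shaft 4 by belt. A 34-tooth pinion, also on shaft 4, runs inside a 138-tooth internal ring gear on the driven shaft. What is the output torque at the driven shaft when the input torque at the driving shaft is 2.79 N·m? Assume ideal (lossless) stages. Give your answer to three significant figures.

13.4 N·m

After the belt (102/233): 2.79 × 0.43777 = 1.2214 N·m
After the chain (43/45): 1.2214 × 0.95556 = 1.1671 N·m
After the belt (15.8/5.6): 1.1671 × 2.8214 = 3.2929 N·m
After the internal gear (138/34): 3.2929 × 4.0588 = 13.365 N·m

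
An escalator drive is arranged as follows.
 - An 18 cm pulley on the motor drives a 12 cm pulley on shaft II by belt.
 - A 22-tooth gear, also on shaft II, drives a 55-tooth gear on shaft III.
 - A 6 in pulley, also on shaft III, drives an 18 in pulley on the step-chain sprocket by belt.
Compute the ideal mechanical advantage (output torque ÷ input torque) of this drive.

Each stage contributes driven/driver: belt 12/18 = 0.66667, gear mesh 55/22 = 2.5, belt 18/6 = 3.
Overall: 0.66667 × 2.5 × 3 = 5.

5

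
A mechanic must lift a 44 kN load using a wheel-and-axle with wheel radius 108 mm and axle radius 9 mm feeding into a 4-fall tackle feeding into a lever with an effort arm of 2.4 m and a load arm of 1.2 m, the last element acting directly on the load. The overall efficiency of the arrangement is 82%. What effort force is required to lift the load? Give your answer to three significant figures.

0.559 kN

Wheel-and-axle MA = R/r = 108/9 = 12.
Block-and-tackle MA = number of supporting rope parts = 4.
Lever MA = effort arm / load arm = 2.4/1.2 = 2.
Combined ideal MA = 12 × 4 × 2 = 96.
Actual MA = 96 × 0.82 = 78.72.
Effort = load / actual MA = 44 / 78.72 = 0.55894 kN.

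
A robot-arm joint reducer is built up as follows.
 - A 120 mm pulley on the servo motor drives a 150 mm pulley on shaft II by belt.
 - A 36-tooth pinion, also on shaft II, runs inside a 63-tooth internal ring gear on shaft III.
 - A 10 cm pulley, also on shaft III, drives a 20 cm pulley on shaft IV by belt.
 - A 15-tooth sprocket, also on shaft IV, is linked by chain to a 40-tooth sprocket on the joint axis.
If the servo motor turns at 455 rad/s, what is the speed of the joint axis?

belt 150/120 = 1.25 → 455/1.25 = 364 rad/s
internal gear 63/36 = 1.75 → 364/1.75 = 208 rad/s
belt 20/10 = 2 → 208/2 = 104 rad/s
chain 40/15 = 2.6667 → 104/2.6667 = 39 rad/s

39 rad/s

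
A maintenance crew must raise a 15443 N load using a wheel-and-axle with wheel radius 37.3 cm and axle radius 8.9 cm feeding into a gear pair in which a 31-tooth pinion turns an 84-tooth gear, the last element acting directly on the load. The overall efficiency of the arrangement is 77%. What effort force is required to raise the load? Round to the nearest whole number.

Wheel-and-axle MA = R/r = 37.3/8.9 = 4.191.
Gear pair MA = 84/31 = 2.7097.
Combined ideal MA = 4.191 × 2.7097 = 11.356.
Actual MA = 11.356 × 0.77 = 8.7443.
Effort = load / actual MA = 15443 / 8.7443 = 1766.1 N.

1766 N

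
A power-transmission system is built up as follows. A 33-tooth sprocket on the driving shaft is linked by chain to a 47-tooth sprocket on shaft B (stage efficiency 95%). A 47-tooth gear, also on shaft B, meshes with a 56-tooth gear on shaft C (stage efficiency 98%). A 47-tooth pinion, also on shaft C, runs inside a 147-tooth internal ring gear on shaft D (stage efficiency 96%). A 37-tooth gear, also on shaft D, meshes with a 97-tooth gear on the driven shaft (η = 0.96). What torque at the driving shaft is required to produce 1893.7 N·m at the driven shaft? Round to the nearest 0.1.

Overall ratio R = 1.4242 × 1.1915 × 3.1277 × 2.6216 = 13.914; overall efficiency η = 0.95 × 0.98 × 0.96 × 0.96 = 0.8580.
Input torque = output torque / (R × η) = 1893.7 / (13.914 × 0.8580) = 158.62 N·m.

158.6 N·m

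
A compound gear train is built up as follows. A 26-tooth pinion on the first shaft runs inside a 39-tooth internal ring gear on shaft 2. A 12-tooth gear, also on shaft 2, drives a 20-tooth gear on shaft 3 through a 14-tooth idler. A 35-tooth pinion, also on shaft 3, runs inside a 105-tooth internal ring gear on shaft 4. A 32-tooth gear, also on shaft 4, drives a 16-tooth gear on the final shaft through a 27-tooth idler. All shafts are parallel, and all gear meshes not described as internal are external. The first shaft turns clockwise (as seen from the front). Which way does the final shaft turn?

clockwise

the first shaft → shaft 2: internal mesh, same direction → CW.
shaft 2 → shaft 3: driver → idler → driven is 2 external meshes, 2 reversals → CW.
shaft 3 → shaft 4: internal mesh, same direction → CW.
shaft 4 → the final shaft: driver → idler → driven is 2 external meshes, 2 reversals → CW.
4 reversals in total — an even number — so the final shaft turns the same way as the first shaft.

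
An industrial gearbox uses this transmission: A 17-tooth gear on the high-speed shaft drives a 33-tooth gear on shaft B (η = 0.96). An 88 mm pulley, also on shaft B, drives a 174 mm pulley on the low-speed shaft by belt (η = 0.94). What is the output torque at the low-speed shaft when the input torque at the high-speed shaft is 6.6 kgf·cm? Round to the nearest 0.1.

gear mesh 33/17 = 1.9412 → τ = 6.6·1.9412·0.96 = 12.299 kgf·cm
belt 174/88 = 1.9773 → τ = 12.299·1.9773·0.94 = 22.86 kgf·cm

22.9 kgf·cm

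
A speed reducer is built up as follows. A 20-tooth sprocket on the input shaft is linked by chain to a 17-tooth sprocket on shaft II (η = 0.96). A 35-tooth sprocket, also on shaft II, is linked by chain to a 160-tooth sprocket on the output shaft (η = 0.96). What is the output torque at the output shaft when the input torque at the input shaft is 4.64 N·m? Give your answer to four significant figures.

16.62 N·m

After the chain (17/20): 4.64 × 0.85 × 0.96 = 3.7862 N·m
After the chain (160/35): 3.7862 × 4.5714 × 0.96 = 16.616 N·m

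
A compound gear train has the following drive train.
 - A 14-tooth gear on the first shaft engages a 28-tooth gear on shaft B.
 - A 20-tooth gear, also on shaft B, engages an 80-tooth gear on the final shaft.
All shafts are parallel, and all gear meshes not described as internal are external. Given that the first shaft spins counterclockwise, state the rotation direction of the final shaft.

counterclockwise

the first shaft → shaft B: external mesh, 1 reversal → CW.
shaft B → the final shaft: external mesh, 1 reversal → CCW.
2 reversals in total — an even number — so the final shaft turns the same way as the first shaft.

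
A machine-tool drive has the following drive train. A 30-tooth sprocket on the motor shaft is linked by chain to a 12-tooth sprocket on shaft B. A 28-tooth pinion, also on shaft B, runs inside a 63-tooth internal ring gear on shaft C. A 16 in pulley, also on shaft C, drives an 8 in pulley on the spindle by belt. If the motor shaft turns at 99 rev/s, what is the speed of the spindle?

220 rev/s

chain 12/30 = 0.4 → 99/0.4 = 247.5 rev/s
internal gear 63/28 = 2.25 → 247.5/2.25 = 110 rev/s
belt 8/16 = 0.5 → 110/0.5 = 220 rev/s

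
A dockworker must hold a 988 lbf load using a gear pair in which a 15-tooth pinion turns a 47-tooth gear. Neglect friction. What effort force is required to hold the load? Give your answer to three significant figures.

Gear pair MA = 47/15 = 3.1333.
Effort = load / MA = 988 / 3.1333 = 315.32 lbf.

315 lbf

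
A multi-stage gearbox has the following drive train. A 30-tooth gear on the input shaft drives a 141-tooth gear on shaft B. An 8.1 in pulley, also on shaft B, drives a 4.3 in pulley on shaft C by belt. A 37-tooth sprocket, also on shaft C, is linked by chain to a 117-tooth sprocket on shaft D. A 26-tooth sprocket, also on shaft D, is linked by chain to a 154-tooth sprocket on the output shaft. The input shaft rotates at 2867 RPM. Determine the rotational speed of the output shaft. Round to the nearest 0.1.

61.4 RPM

Gear mesh: ratio = 141/30 = 4.7, so shaft B turns at 2867 / 4.7 = 610 RPM.
Belt: ratio = 4.3/8.1 = 0.53086, so shaft C turns at 610 / 0.53086 = 1149.1 RPM.
Chain: ratio = 117/37 = 3.1622, so shaft D turns at 1149.1 / 3.1622 = 363.38 RPM.
Chain: ratio = 154/26 = 5.9231, so the output shaft turns at 363.38 / 5.9231 = 61.35 RPM.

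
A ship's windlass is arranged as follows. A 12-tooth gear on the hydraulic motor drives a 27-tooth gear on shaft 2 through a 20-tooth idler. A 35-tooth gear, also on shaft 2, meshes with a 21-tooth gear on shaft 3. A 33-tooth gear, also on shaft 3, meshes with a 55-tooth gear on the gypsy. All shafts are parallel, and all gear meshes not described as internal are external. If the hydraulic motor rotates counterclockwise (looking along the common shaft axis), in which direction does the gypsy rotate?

the hydraulic motor → shaft 2: driver → idler → driven is 2 external meshes, 2 reversals → CCW.
shaft 2 → shaft 3: external mesh, 1 reversal → CW.
shaft 3 → the gypsy: external mesh, 1 reversal → CCW.
4 reversals in total — an even number — so the gypsy turns the same way as the hydraulic motor.

counterclockwise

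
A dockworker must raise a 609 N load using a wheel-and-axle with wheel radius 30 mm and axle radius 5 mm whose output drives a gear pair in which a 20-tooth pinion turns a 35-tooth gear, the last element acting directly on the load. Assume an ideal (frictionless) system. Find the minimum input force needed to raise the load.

Wheel-and-axle MA = R/r = 30/5 = 6.
Gear pair MA = 35/20 = 1.75.
Combined ideal MA = 6 × 1.75 = 10.5.
Effort = load / MA = 609 / 10.5 = 58 N.

58 N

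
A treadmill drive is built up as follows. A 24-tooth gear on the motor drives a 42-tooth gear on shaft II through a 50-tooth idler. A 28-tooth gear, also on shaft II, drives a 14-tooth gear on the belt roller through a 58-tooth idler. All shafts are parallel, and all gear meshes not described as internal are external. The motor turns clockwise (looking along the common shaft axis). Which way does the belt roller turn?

clockwise

the motor → shaft II: driver → idler → driven is 2 external meshes, 2 reversals → CW.
shaft II → the belt roller: driver → idler → driven is 2 external meshes, 2 reversals → CW.
4 reversals in total — an even number — so the belt roller turns the same way as the motor.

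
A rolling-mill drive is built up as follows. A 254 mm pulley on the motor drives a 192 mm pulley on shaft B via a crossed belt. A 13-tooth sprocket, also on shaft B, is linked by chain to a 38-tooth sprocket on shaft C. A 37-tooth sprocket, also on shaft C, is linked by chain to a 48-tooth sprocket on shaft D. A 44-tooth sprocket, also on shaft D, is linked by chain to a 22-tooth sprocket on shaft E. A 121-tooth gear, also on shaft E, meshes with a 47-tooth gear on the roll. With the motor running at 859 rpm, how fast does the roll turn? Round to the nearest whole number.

1543 rpm

Belt: ratio = 192/254 = 0.75591, so shaft B turns at 859 / 0.75591 = 1136.4 rpm.
Chain: ratio = 38/13 = 2.9231, so shaft C turns at 1136.4 / 2.9231 = 388.76 rpm.
Chain: ratio = 48/37 = 1.2973, so shaft D turns at 388.76 / 1.2973 = 299.67 rpm.
Chain: ratio = 22/44 = 0.5, so shaft E turns at 299.67 / 0.5 = 599.34 rpm.
Gear mesh: ratio = 47/121 = 0.38843, so the roll turns at 599.34 / 0.38843 = 1543 rpm.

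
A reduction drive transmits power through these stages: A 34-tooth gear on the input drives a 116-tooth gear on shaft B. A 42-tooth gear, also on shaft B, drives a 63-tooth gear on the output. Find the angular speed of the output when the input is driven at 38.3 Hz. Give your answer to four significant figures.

the input → shaft B (gear mesh, 116/34): 38.3 ÷ 3.4118 = 11.226 Hz
shaft B → the output (gear mesh, 63/42): 11.226 ÷ 1.5 = 7.4839 Hz

7.484 Hz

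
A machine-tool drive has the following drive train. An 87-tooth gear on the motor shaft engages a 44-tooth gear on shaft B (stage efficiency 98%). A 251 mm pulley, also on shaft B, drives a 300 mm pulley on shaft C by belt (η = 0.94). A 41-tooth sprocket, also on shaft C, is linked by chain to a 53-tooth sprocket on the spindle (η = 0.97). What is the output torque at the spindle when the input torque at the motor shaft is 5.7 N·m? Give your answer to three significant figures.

After the gear mesh (44/87): 5.7 × 0.50575 × 0.98 = 2.8251 N·m
After the belt (300/251): 2.8251 × 1.1952 × 0.94 = 3.174 N·m
After the chain (53/41): 3.174 × 1.2927 × 0.97 = 3.9799 N·m

3.98 N·m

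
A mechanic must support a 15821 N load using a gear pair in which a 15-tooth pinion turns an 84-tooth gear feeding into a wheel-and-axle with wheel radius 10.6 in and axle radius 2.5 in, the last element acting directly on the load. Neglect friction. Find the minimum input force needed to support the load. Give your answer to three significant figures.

666 N

Gear pair MA = 84/15 = 5.6.
Wheel-and-axle MA = R/r = 10.6/2.5 = 4.24.
Combined ideal MA = 5.6 × 4.24 = 23.744.
Effort = load / MA = 15821 / 23.744 = 666.32 N.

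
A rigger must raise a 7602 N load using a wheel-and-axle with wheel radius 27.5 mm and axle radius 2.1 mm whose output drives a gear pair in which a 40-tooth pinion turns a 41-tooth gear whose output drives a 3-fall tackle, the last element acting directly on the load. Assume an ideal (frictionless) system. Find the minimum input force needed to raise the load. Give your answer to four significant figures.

188.8 N

Wheel-and-axle MA = R/r = 27.5/2.1 = 13.095.
Gear pair MA = 41/40 = 1.025.
Block-and-tackle MA = number of supporting rope parts = 3.
Combined ideal MA = 13.095 × 1.025 × 3 = 40.268.
Effort = load / MA = 7602 / 40.268 = 188.79 N.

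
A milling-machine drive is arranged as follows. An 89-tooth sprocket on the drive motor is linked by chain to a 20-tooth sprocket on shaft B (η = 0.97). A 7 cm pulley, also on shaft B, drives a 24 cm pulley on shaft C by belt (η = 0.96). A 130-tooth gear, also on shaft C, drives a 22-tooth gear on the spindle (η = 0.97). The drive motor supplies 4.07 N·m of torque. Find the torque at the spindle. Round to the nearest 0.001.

0.479 N·m

Chain: ratio = 20/89 = 0.22472; torque at shaft B = 4.07 × 0.22472 × 0.97 = 0.88717 N·m.
Belt: ratio = 24/7 = 3.4286; torque at shaft C = 0.88717 × 3.4286 × 0.96 = 2.9201 N·m.
Gear mesh: ratio = 22/130 = 0.16923; torque at the spindle = 2.9201 × 0.16923 × 0.97 = 0.47934 N·m.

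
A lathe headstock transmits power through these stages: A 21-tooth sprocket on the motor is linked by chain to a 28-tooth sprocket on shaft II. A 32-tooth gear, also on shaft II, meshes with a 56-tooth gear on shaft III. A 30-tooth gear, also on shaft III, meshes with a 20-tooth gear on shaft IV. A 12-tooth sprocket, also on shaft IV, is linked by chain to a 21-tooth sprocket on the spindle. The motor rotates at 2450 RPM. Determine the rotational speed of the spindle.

chain 28/21 = 1.3333 → 2450/1.3333 = 1837.5 RPM
gear mesh 56/32 = 1.75 → 1837.5/1.75 = 1050 RPM
gear mesh 20/30 = 0.66667 → 1050/0.66667 = 1575 RPM
chain 21/12 = 1.75 → 1575/1.75 = 900 RPM

900 RPM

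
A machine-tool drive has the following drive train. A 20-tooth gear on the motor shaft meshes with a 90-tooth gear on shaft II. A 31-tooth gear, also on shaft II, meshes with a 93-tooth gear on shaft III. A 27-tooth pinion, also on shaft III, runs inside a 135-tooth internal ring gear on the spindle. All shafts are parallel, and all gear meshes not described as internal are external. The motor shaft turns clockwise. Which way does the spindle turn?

clockwise

the motor shaft → shaft II: external mesh, 1 reversal → CCW.
shaft II → shaft III: external mesh, 1 reversal → CW.
shaft III → the spindle: internal mesh, same direction → CW.
2 reversals in total — an even number — so the spindle turns the same way as the motor shaft.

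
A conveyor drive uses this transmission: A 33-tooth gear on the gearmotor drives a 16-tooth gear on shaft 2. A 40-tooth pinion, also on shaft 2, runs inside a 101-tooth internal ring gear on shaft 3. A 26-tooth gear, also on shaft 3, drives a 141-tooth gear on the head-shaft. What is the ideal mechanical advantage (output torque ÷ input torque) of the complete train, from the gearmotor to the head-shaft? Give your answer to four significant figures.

6.639

Each stage contributes driven/driver: gear mesh 16/33 = 0.48485, internal gear 101/40 = 2.525, gear mesh 141/26 = 5.4231.
Overall: 0.48485 × 2.525 × 5.4231 = 6.6392.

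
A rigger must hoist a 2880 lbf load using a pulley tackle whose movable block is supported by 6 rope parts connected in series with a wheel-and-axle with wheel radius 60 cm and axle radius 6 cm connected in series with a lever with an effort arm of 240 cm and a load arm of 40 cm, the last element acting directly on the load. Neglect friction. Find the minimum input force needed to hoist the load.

8 lbf

Block-and-tackle MA = number of supporting rope parts = 6.
Wheel-and-axle MA = R/r = 60/6 = 10.
Lever MA = effort arm / load arm = 240/40 = 6.
Combined ideal MA = 6 × 10 × 6 = 360.
Effort = load / MA = 2880 / 360 = 8 lbf.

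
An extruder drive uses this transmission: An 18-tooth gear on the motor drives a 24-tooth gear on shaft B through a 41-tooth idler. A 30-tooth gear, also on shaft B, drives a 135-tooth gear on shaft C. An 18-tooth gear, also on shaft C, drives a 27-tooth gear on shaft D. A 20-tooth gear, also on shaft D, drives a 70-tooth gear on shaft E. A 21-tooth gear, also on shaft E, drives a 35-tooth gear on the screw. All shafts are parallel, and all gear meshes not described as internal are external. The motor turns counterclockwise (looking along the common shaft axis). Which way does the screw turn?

the motor → shaft B: driver → idler → driven is 2 external meshes, 2 reversals → CCW.
shaft B → shaft C: external mesh, 1 reversal → CW.
shaft C → shaft D: external mesh, 1 reversal → CCW.
shaft D → shaft E: external mesh, 1 reversal → CW.
shaft E → the screw: external mesh, 1 reversal → CCW.
6 reversals in total — an even number — so the screw turns the same way as the motor.

counterclockwise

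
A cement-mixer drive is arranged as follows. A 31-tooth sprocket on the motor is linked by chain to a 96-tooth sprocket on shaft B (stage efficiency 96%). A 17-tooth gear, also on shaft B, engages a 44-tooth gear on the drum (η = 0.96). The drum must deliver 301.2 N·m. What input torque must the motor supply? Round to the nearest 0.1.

Overall ratio R = 3.0968 × 2.5882 = 8.0152; overall efficiency η = 0.96 × 0.96 = 0.9216.
Input torque = output torque / (R × η) = 301.2 / (8.0152 × 0.9216) = 40.775 N·m.

40.8 N·m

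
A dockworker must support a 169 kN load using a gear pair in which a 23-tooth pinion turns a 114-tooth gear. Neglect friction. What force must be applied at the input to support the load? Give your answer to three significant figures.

Gear pair MA = 114/23 = 4.9565.
Effort = load / MA = 169 / 4.9565 = 34.096 kN.

34.1 kN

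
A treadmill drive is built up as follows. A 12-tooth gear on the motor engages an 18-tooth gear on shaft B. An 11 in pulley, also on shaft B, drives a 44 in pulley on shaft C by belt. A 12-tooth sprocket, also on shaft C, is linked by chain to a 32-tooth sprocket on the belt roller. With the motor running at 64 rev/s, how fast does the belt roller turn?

gear mesh 18/12 = 1.5 → 64/1.5 = 42.667 rev/s
belt 44/11 = 4 → 42.667/4 = 10.667 rev/s
chain 32/12 = 2.6667 → 10.667/2.6667 = 4 rev/s

4 rev/s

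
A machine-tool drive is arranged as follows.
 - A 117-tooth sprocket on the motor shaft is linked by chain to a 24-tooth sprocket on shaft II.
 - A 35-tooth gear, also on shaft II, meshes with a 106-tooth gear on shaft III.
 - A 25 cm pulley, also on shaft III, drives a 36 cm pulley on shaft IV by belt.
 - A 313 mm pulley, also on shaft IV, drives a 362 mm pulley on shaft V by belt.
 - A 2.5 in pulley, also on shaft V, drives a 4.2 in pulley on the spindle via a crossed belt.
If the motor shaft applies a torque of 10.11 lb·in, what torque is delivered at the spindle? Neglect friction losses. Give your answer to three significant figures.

17.6 lb·in

Chain: ratio = 24/117 = 0.20513; torque at shaft II = 10.11 × 0.20513 = 2.0738 lb·in.
Gear mesh: ratio = 106/35 = 3.0286; torque at shaft III = 2.0738 × 3.0286 = 6.2808 lb·in.
Belt: ratio = 36/25 = 1.44; torque at shaft IV = 6.2808 × 1.44 = 9.0443 lb·in.
Belt: ratio = 362/313 = 1.1565; torque at shaft V = 9.0443 × 1.1565 = 10.46 lb·in.
Belt: ratio = 4.2/2.5 = 1.68; torque at the spindle = 10.46 × 1.68 = 17.573 lb·in.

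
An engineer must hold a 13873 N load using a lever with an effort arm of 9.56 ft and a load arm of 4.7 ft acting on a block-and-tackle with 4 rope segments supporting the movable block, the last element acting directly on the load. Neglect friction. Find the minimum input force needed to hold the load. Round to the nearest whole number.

Lever MA = effort arm / load arm = 9.56/4.7 = 2.034.
Block-and-tackle MA = number of supporting rope parts = 4.
Combined ideal MA = 2.034 × 4 = 8.1362.
Effort = load / MA = 13873 / 8.1362 = 1705.1 N.

1705 N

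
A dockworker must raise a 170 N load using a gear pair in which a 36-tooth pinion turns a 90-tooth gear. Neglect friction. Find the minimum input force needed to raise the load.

Gear pair MA = 90/36 = 2.5.
Effort = load / MA = 170 / 2.5 = 68 N.

68 N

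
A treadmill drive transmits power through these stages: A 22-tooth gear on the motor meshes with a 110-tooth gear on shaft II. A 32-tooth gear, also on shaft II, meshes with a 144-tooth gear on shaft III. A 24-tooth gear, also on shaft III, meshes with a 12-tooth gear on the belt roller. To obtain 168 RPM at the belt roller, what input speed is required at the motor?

1890 RPM

Overall ratio R = 5 × 4.5 × 0.5 = 11.25.
Required input speed = output speed × R = 168 × 11.25 = 1890 RPM.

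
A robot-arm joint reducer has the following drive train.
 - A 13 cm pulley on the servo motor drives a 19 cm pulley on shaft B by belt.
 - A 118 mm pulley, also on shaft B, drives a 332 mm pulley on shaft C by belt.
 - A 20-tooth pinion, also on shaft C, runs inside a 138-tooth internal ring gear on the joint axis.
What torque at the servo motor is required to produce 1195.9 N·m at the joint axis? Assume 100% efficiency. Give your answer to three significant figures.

42.1 N·m

Overall ratio R = 1.4615 × 2.8136 × 6.9 = 28.374.
Input torque = output torque / R = 1195.9 / 28.374 = 42.148 N·m.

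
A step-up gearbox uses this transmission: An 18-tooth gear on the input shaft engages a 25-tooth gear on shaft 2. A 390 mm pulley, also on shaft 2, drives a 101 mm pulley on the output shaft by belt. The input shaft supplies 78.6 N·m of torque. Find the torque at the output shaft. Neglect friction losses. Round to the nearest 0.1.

28.3 N·m

After the gear mesh (25/18): 78.6 × 1.3889 = 109.17 N·m
After the belt (101/390): 109.17 × 0.25897 = 28.271 N·m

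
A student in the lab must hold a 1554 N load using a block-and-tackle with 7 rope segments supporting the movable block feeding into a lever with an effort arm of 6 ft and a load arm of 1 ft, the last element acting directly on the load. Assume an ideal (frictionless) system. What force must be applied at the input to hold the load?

37 N

Block-and-tackle MA = number of supporting rope parts = 7.
Lever MA = effort arm / load arm = 6/1 = 6.
Combined ideal MA = 7 × 6 = 42.
Effort = load / MA = 1554 / 42 = 37 N.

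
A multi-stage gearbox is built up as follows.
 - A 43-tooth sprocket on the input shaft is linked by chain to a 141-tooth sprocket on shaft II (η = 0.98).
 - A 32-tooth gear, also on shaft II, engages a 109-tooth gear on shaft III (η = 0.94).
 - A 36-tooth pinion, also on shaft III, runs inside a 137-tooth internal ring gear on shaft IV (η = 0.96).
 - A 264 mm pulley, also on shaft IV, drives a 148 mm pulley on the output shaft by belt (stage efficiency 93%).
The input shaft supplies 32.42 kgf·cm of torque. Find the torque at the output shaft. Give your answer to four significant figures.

635.4 kgf·cm

Chain: ratio = 141/43 = 3.2791; torque at shaft II = 32.42 × 3.2791 × 0.98 = 104.18 kgf·cm.
Gear mesh: ratio = 109/32 = 3.4062; torque at shaft III = 104.18 × 3.4062 × 0.94 = 333.58 kgf·cm.
Internal gear: ratio = 137/36 = 3.8056; torque at shaft IV = 333.58 × 3.8056 × 0.96 = 1218.7 kgf·cm.
Belt: ratio = 148/264 = 0.56061; torque at the output shaft = 1218.7 × 0.56061 × 0.93 = 635.37 kgf·cm.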